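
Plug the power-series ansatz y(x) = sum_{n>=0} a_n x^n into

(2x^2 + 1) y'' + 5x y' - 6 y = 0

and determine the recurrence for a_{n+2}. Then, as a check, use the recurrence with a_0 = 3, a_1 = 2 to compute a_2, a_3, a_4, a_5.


Substitute y = sum_n a_n x^n.
(1 + 2 x^2) y'' contributes (n+2)(n+1) a_{n+2} + 2 n(n-1) a_n at x^n.
5 x y'(x) contributes 5 n a_n at x^n.
-6 y(x) contributes -6 a_n at x^n.
Matching x^n: (n+2)(n+1) a_{n+2} + (2 n(n-1) + 5 n - 6) a_n = 0.
Thus a_{n+2} = (-2 n(n-1) - 5 n + 6) / ((n+1)(n+2)) * a_n.

Check with a_0 = 3, a_1 = 2 (apply the recurrence for n = 0, 1, 2, 3): a_0 = 3, a_1 = 2, a_2 = 9, a_3 = 1/3, a_4 = -6, a_5 = -7/20.

a_(n+2) = (-2 n(n-1) - 5 n + 6) / ((n+1)(n+2)) * a_n; check: a_0 = 3, a_1 = 2, a_2 = 9, a_3 = 1/3, a_4 = -6, a_5 = -7/20


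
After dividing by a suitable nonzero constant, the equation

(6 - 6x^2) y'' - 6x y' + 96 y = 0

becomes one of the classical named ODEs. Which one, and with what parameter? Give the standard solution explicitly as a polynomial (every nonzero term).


All three coefficients share the factor 6; dividing through by 6 gives  (1 - x^2) y'' - x y' + 16 y = 0.
This matches the Chebyshev equation (1 - x^2) y'' - x y' + n^2 y = 0 (note the -x y' term, not -2x y') with n^2 = 16, so n = 4; the polynomial solution is T_4(x).
With y = sum_k a_k x^k, matching x^k gives (k+2)(k+1) a_{k+2} = (k^2 - n^2) a_k = (k - 4)(k + 4) a_k. The right side vanishes at k = 4, so the series with the parity of 4 terminates at degree 4.
Standard normalization: leading coefficient of T_n is 2^(n-1), so a_4 = 2^3 = 8. Work downward with a_k = (k+1)(k+2) a_{k+2} / ((k - 4)(k + 4)):
  a_2 = (3)(4)(8) / ((2 - 4)(2 + 4)) = 96/(-12) = -8
  a_0 = (1)(2)(-8) / ((0 - 4)(0 + 4)) = -16/(-16) = 1
Hence T_4(x) = 8 x^4 - 8 x^2 + 1.

T_4(x); series = 8 x^4 - 8 x^2 + 1


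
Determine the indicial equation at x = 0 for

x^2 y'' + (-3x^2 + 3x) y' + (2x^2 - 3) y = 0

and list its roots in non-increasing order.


Divide by x^2 to reach normal form y'' + P_1(x) y' + P_2(x) y = 0 with P_1(x) = -3 + 3/x and P_2(x) = 2 - 3/x^2.
x = 0 is a singular point because the y'-coefficient -3 + 3/x has a pole at x = 0 and the y-coefficient 2 - 3/x^2 has a pole at x = 0.
It is a regular singular point because x P_1(x) = p(x) = 3 - 3x and x^2 P_2(x) = q(x) = 2x^2 - 3 are polynomials, hence analytic at x = 0.
p(0) = 3,  q(0) = -3.
Indicial equation: r(r-1) + p(0) r + q(0) = 0, i.e. r^2 + (p(0) - 1) r + q(0) = 0, i.e. r^2 + 2 r - 3 = 0.
Discriminant: (2)^2 - 4(-3) = 16, so r = (-2 ± 4)/2.
Solving: r_1 = 1, r_2 = -3.

indicial: r^2 + 2 r - 3 = 0; roots r_1 = 1, r_2 = -3


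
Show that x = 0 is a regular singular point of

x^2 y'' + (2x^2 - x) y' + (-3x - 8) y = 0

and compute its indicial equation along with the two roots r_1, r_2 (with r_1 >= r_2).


Divide by x^2 to reach normal form y'' + P_1(x) y' + P_2(x) y = 0 with P_1(x) = 2 - 1/x and P_2(x) = -3/x - 8/x^2.
x = 0 is a singular point because the y'-coefficient 2 - 1/x has a pole at x = 0 and the y-coefficient -3/x - 8/x^2 has a pole at x = 0.
It is a regular singular point because x P_1(x) = p(x) = 2x - 1 and x^2 P_2(x) = q(x) = -3x - 8 are polynomials, hence analytic at x = 0.
p(0) = -1,  q(0) = -8.
Indicial equation: r(r-1) + p(0) r + q(0) = 0, i.e. r^2 + (p(0) - 1) r + q(0) = 0, i.e. r^2 - 2 r - 8 = 0.
Discriminant: (-2)^2 - 4(-8) = 36, so r = (2 ± 6)/2.
Solving: r_1 = 4, r_2 = -2.

indicial: r^2 - 2 r - 8 = 0; roots r_1 = 4, r_2 = -2


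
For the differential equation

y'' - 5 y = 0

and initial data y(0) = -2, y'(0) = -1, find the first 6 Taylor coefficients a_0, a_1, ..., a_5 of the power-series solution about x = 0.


Ansatz: y(x) = sum_{n>=0} a_n x^n, so y'(x) = sum_{n>=1} n a_n x^(n-1) and y''(x) = sum_{n>=2} n(n-1) a_n x^(n-2).
Substitute into P(x) y'' + Q(x) y' + R(x) y = 0 with P(x) = 1, Q(x) = 0, R(x) = -5, and match powers of x.
Initial conditions: a_0 = -2, a_1 = -1.
Setting the coefficient of each power of x to zero and solving order by order (substituting the coefficients already found):
  x^0: 2 a_2 - 5 a_0 = 0  ->  2 a_2 = 5 a_0 = -10  ->  a_2 = -5
  x^1: 6 a_3 - 5 a_1 = 0  ->  6 a_3 = 5 a_1 = -5  ->  a_3 = -5/6
  x^2: 12 a_4 - 5 a_2 = 0  ->  12 a_4 = 5 a_2 = -25  ->  a_4 = -25/12
  x^3: 20 a_5 - 5 a_3 = 0  ->  20 a_5 = 5 a_3 = -25/6  ->  a_5 = -5/24
Truncated series: y(x) = -2 - x - 5 x^2 - (5/6) x^3 - (25/12) x^4 - (5/24) x^5 + O(x^6).

a_0 = -2; a_1 = -1; a_2 = -5; a_3 = -5/6; a_4 = -25/12; a_5 = -5/24


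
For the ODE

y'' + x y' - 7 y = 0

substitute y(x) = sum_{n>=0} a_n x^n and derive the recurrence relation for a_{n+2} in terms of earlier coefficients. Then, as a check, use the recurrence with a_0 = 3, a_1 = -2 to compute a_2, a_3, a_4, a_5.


Substitute y = sum_n a_n x^n.
y''(x) has coefficient (n+2)(n+1) a_{n+2} at x^n;
x y'(x) has coefficient n a_n at x^n (shift);
-7 y(x) has coefficient -7 a_n at x^n.
Matching x^n: (n+2)(n+1) a_{n+2} + (n - 7) a_n = 0.
Thus a_{n+2} = (-n + 7) / ((n+1)(n+2)) * a_n.

Check with a_0 = 3, a_1 = -2 (apply the recurrence for n = 0, 1, 2, 3): a_0 = 3, a_1 = -2, a_2 = 21/2, a_3 = -2, a_4 = 35/8, a_5 = -2/5.

a_(n+2) = (-n + 7) / ((n+1)(n+2)) * a_n; check: a_0 = 3, a_1 = -2, a_2 = 21/2, a_3 = -2, a_4 = 35/8, a_5 = -2/5


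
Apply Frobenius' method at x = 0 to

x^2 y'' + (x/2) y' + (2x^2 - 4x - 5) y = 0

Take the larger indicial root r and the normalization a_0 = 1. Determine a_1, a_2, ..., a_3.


Write in Frobenius form y'' + (p(x)/x) y' + (q(x)/x^2) y = 0:
  p(x) = 1/2,  q(x) = 2x^2 - 4x - 5.
Indicial equation: r(r-1) + (1/2) r + (-5) = 0 -> roots r_1 = 5/2, r_2 = -2.
Take r = r_1 = 5/2. Let y(x) = x^r sum_{n>=0} a_n x^n with a_0 = 1.
Substitute y = x^r sum a_n x^n and match x^{r+n}. The recurrence is
  D(n) a_n - 4 a_{n-1} + 2 a_{n-2} = 0,  where D(n) = (r+n)(r+n-1) + (1/2)(r+n) + (-5).
  a_n = [4 a_{n-1} - 2 a_{n-2}] / D(n).
Since the indicial polynomial factors as (r - r_1)(r - r_2), D(n) = (r_1 + n - r_1)(r_1 + n - r_2) = n(n + 9/2).
Evaluating step by step (a_0 = 1):
  n = 1: D(1) = 1(1 + 9/2) = 11/2; numerator = 4(1) = 4; a_1 = (4)/(11/2) = 8/11
  n = 2: D(2) = 2(2 + 9/2) = 13; numerator = 4(8/11) - 2(1) = 10/11; a_2 = (10/11)/(13) = 10/143
  n = 3: D(3) = 3(3 + 9/2) = 45/2; numerator = 4(10/143) - 2(8/11) = -168/143; a_3 = (-168/143)/(45/2) = -112/2145

r = 5/2; a_0 = 1; a_1 = 8/11; a_2 = 10/143; a_3 = -112/2145


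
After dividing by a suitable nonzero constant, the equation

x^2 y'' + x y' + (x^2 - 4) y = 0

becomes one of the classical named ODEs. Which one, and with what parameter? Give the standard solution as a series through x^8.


The equation is already in a standard form:  x^2 y'' + x y' + (x^2 - 4) y = 0.
This matches the Bessel equation x^2 y'' + x y' + (x^2 - nu^2) y = 0 with nu^2 = 4, so nu = 2; the solution bounded at x = 0 is J_2(x).
Frobenius at x = 0: indicial roots ±nu; for r = nu the recurrence k(k + 2nu) c_k = -c_{k-2} gives the standard series J_nu(x) = sum_{k>=0} (-1)^k / (k! (k+nu)!) (x/2)^(2k+nu). Evaluate the first 4 terms:
  k = 0: (-1)^0 / (0! * 2! * 2^2) x^2 = 1/(1*2*4) x^2 = (1/8) x^2
  k = 1: (-1)^1 / (1! * 3! * 2^4) x^4 = -1/(1*6*16) x^4 = (-1/96) x^4
  k = 2: (-1)^2 / (2! * 4! * 2^6) x^6 = 1/(2*24*64) x^6 = (1/3072) x^6
  k = 3: (-1)^3 / (3! * 5! * 2^8) x^8 = -1/(6*120*256) x^8 = (-1/184320) x^8
Hence J_2(x) = -x^8/184320 + x^6/3072 - x^4/96 + x^2/8 + ....

J_2(x); series = -x^8/184320 + x^6/3072 - x^4/96 + x^2/8


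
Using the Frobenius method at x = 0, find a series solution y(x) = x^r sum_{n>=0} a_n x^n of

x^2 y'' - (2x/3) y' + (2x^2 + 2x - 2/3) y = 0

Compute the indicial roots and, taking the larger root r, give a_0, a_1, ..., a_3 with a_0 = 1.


Write in Frobenius form y'' + (p(x)/x) y' + (q(x)/x^2) y = 0:
  p(x) = -2/3,  q(x) = 2x^2 + 2x - 2/3.
Indicial equation: r(r-1) + (-2/3) r + (-2/3) = 0 -> roots r_1 = 2, r_2 = -1/3.
Take r = r_1 = 2. Let y(x) = x^r sum_{n>=0} a_n x^n with a_0 = 1.
Substitute y = x^r sum a_n x^n and match x^{r+n}. The recurrence is
  D(n) a_n + 2 a_{n-1} + 2 a_{n-2} = 0,  where D(n) = (r+n)(r+n-1) + (-2/3)(r+n) + (-2/3).
  a_n = [-2 a_{n-1} - 2 a_{n-2}] / D(n).
Since the indicial polynomial factors as (r - r_1)(r - r_2), D(n) = (r_1 + n - r_1)(r_1 + n - r_2) = n(n + 7/3).
Evaluating step by step (a_0 = 1):
  n = 1: D(1) = 1(1 + 7/3) = 10/3; numerator = -2(1) = -2; a_1 = (-2)/(10/3) = -3/5
  n = 2: D(2) = 2(2 + 7/3) = 26/3; numerator = -2(-3/5) - 2(1) = -4/5; a_2 = (-4/5)/(26/3) = -6/65
  n = 3: D(3) = 3(3 + 7/3) = 16; numerator = -2(-6/65) - 2(-3/5) = 18/13; a_3 = (18/13)/(16) = 9/104

r = 2; a_0 = 1; a_1 = -3/5; a_2 = -6/65; a_3 = 9/104


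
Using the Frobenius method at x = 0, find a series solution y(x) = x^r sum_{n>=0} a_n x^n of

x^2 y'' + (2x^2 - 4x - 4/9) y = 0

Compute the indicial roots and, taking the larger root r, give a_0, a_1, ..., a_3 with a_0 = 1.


Write in Frobenius form y'' + (p(x)/x) y' + (q(x)/x^2) y = 0:
  p(x) = 0,  q(x) = 2x^2 - 4x - 4/9.
Indicial equation: r(r-1) + (0) r + (-4/9) = 0 -> roots r_1 = 4/3, r_2 = -1/3.
Take r = r_1 = 4/3. Let y(x) = x^r sum_{n>=0} a_n x^n with a_0 = 1.
Substitute y = x^r sum a_n x^n and match x^{r+n}. The recurrence is
  D(n) a_n - 4 a_{n-1} + 2 a_{n-2} = 0,  where D(n) = (r+n)(r+n-1) + (0)(r+n) + (-4/9).
  a_n = [4 a_{n-1} - 2 a_{n-2}] / D(n).
Since the indicial polynomial factors as (r - r_1)(r - r_2), D(n) = (r_1 + n - r_1)(r_1 + n - r_2) = n(n + 5/3).
Evaluating step by step (a_0 = 1):
  n = 1: D(1) = 1(1 + 5/3) = 8/3; numerator = 4(1) = 4; a_1 = (4)/(8/3) = 3/2
  n = 2: D(2) = 2(2 + 5/3) = 22/3; numerator = 4(3/2) - 2(1) = 4; a_2 = (4)/(22/3) = 6/11
  n = 3: D(3) = 3(3 + 5/3) = 14; numerator = 4(6/11) - 2(3/2) = -9/11; a_3 = (-9/11)/(14) = -9/154

r = 4/3; a_0 = 1; a_1 = 3/2; a_2 = 6/11; a_3 = -9/154


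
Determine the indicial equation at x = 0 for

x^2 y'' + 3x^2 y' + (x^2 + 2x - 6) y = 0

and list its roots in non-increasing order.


Divide by x^2 to reach normal form y'' + P_1(x) y' + P_2(x) y = 0 with P_1(x) = 3 and P_2(x) = 1 + 2/x - 6/x^2.
x = 0 is a singular point because the y-coefficient 1 + 2/x - 6/x^2 has a pole at x = 0.
It is a regular singular point because x P_1(x) = p(x) = 3x and x^2 P_2(x) = q(x) = x^2 + 2x - 6 are polynomials, hence analytic at x = 0.
p(0) = 0,  q(0) = -6.
Indicial equation: r(r-1) + p(0) r + q(0) = 0, i.e. r^2 + (p(0) - 1) r + q(0) = 0, i.e. r^2 - 1 r - 6 = 0.
Discriminant: (-1)^2 - 4(-6) = 25, so r = (1 ± 5)/2.
Solving: r_1 = 3, r_2 = -2.

indicial: r^2 - 1 r - 6 = 0; roots r_1 = 3, r_2 = -2


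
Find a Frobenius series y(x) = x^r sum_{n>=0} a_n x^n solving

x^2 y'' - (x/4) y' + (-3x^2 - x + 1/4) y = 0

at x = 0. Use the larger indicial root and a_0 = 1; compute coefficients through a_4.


Write in Frobenius form y'' + (p(x)/x) y' + (q(x)/x^2) y = 0:
  p(x) = -1/4,  q(x) = -3x^2 - x + 1/4.
Indicial equation: r(r-1) + (-1/4) r + (1/4) = 0 -> roots r_1 = 1, r_2 = 1/4.
Take r = r_1 = 1. Let y(x) = x^r sum_{n>=0} a_n x^n with a_0 = 1.
Substitute y = x^r sum a_n x^n and match x^{r+n}. The recurrence is
  D(n) a_n - 1 a_{n-1} - 3 a_{n-2} = 0,  where D(n) = (r+n)(r+n-1) + (-1/4)(r+n) + (1/4).
  a_n = [1 a_{n-1} + 3 a_{n-2}] / D(n).
Since the indicial polynomial factors as (r - r_1)(r - r_2), D(n) = (r_1 + n - r_1)(r_1 + n - r_2) = n(n + 3/4).
Evaluating step by step (a_0 = 1):
  n = 1: D(1) = 1(1 + 3/4) = 7/4; numerator = 1(1) = 1; a_1 = (1)/(7/4) = 4/7
  n = 2: D(2) = 2(2 + 3/4) = 11/2; numerator = 1(4/7) + 3(1) = 25/7; a_2 = (25/7)/(11/2) = 50/77
  n = 3: D(3) = 3(3 + 3/4) = 45/4; numerator = 1(50/77) + 3(4/7) = 26/11; a_3 = (26/11)/(45/4) = 104/495
  n = 4: D(4) = 4(4 + 3/4) = 19; numerator = 1(104/495) + 3(50/77) = 7478/3465; a_4 = (7478/3465)/(19) = 7478/65835

r = 1; a_0 = 1; a_1 = 4/7; a_2 = 50/77; a_3 = 104/495; a_4 = 7478/65835


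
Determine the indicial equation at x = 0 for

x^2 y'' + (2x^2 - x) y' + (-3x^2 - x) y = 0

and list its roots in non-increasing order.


Divide by x^2 to reach normal form y'' + P_1(x) y' + P_2(x) y = 0 with P_1(x) = 2 - 1/x and P_2(x) = -3 - 1/x.
x = 0 is a singular point because the y'-coefficient 2 - 1/x has a pole at x = 0 and the y-coefficient -3 - 1/x has a pole at x = 0.
It is a regular singular point because x P_1(x) = p(x) = 2x - 1 and x^2 P_2(x) = q(x) = -3x^2 - x are polynomials, hence analytic at x = 0.
p(0) = -1,  q(0) = 0.
Indicial equation: r(r-1) + p(0) r + q(0) = 0, i.e. r^2 + (p(0) - 1) r + q(0) = 0, i.e. r^2 - 2 r = 0.
Discriminant: (-2)^2 - 4(0) = 4, so r = (2 ± 2)/2.
Solving: r_1 = 2, r_2 = 0.

indicial: r^2 - 2 r = 0; roots r_1 = 2, r_2 = 0


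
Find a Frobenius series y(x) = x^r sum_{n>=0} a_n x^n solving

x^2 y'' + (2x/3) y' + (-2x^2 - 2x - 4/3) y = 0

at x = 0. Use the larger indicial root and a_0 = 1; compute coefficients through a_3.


Write in Frobenius form y'' + (p(x)/x) y' + (q(x)/x^2) y = 0:
  p(x) = 2/3,  q(x) = -2x^2 - 2x - 4/3.
Indicial equation: r(r-1) + (2/3) r + (-4/3) = 0 -> roots r_1 = 4/3, r_2 = -1.
Take r = r_1 = 4/3. Let y(x) = x^r sum_{n>=0} a_n x^n with a_0 = 1.
Substitute y = x^r sum a_n x^n and match x^{r+n}. The recurrence is
  D(n) a_n - 2 a_{n-1} - 2 a_{n-2} = 0,  where D(n) = (r+n)(r+n-1) + (2/3)(r+n) + (-4/3).
  a_n = [2 a_{n-1} + 2 a_{n-2}] / D(n).
Since the indicial polynomial factors as (r - r_1)(r - r_2), D(n) = (r_1 + n - r_1)(r_1 + n - r_2) = n(n + 7/3).
Evaluating step by step (a_0 = 1):
  n = 1: D(1) = 1(1 + 7/3) = 10/3; numerator = 2(1) = 2; a_1 = (2)/(10/3) = 3/5
  n = 2: D(2) = 2(2 + 7/3) = 26/3; numerator = 2(3/5) + 2(1) = 16/5; a_2 = (16/5)/(26/3) = 24/65
  n = 3: D(3) = 3(3 + 7/3) = 16; numerator = 2(24/65) + 2(3/5) = 126/65; a_3 = (126/65)/(16) = 63/520

r = 4/3; a_0 = 1; a_1 = 3/5; a_2 = 24/65; a_3 = 63/520


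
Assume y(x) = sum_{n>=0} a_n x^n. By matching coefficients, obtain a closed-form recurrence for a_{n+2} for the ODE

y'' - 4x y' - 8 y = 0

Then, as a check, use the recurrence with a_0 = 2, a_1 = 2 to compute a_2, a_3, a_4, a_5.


Substitute y = sum_n a_n x^n.
y''(x) has coefficient (n+2)(n+1) a_{n+2} at x^n;
-4 x y'(x) has coefficient -4 n a_n at x^n (shift);
-8 y(x) has coefficient -8 a_n at x^n.
Matching x^n: (n+2)(n+1) a_{n+2} + (-4n - 8) a_n = 0.
Thus a_{n+2} = (4n + 8) / ((n+1)(n+2)) * a_n.

Check with a_0 = 2, a_1 = 2 (apply the recurrence for n = 0, 1, 2, 3): a_0 = 2, a_1 = 2, a_2 = 8, a_3 = 4, a_4 = 32/3, a_5 = 4.

a_(n+2) = (4n + 8) / ((n+1)(n+2)) * a_n; check: a_0 = 2, a_1 = 2, a_2 = 8, a_3 = 4, a_4 = 32/3, a_5 = 4


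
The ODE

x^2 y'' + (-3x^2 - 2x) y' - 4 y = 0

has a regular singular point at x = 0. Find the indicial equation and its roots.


Divide by x^2 to reach normal form y'' + P_1(x) y' + P_2(x) y = 0 with P_1(x) = -3 - 2/x and P_2(x) = -4/x^2.
x = 0 is a singular point because the y'-coefficient -3 - 2/x has a pole at x = 0 and the y-coefficient -4/x^2 has a pole at x = 0.
It is a regular singular point because x P_1(x) = p(x) = -3x - 2 and x^2 P_2(x) = q(x) = -4 are polynomials, hence analytic at x = 0.
p(0) = -2,  q(0) = -4.
Indicial equation: r(r-1) + p(0) r + q(0) = 0, i.e. r^2 + (p(0) - 1) r + q(0) = 0, i.e. r^2 - 3 r - 4 = 0.
Discriminant: (-3)^2 - 4(-4) = 25, so r = (3 ± 5)/2.
Solving: r_1 = 4, r_2 = -1.

indicial: r^2 - 3 r - 4 = 0; roots r_1 = 4, r_2 = -1


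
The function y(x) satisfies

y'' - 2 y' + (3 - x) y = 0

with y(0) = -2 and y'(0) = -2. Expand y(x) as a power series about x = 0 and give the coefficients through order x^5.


Ansatz: y(x) = sum_{n>=0} a_n x^n, so y'(x) = sum_{n>=1} n a_n x^(n-1) and y''(x) = sum_{n>=2} n(n-1) a_n x^(n-2).
Substitute into P(x) y'' + Q(x) y' + R(x) y = 0 with P(x) = 1, Q(x) = -2, R(x) = 3 - x, and match powers of x.
Initial conditions: a_0 = -2, a_1 = -2.
Setting the coefficient of each power of x to zero and solving order by order (substituting the coefficients already found):
  x^0: 2 a_2 - 2 a_1 + 3 a_0 = 0  ->  2 a_2 = 2 a_1 - 3 a_0 = 2  ->  a_2 = 1
  x^1: 6 a_3 - 4 a_2 + 3 a_1 - a_0 = 0  ->  6 a_3 = 4 a_2 - 3 a_1 + a_0 = 8  ->  a_3 = 4/3
  x^2: 12 a_4 - 6 a_3 + 3 a_2 - a_1 = 0  ->  12 a_4 = 6 a_3 - 3 a_2 + a_1 = 3  ->  a_4 = 1/4
  x^3: 20 a_5 - 8 a_4 + 3 a_3 - a_2 = 0  ->  20 a_5 = 8 a_4 - 3 a_3 + a_2 = -1  ->  a_5 = -1/20
Truncated series: y(x) = -2 - 2 x + x^2 + (4/3) x^3 + (1/4) x^4 - (1/20) x^5 + O(x^6).

a_0 = -2; a_1 = -2; a_2 = 1; a_3 = 4/3; a_4 = 1/4; a_5 = -1/20


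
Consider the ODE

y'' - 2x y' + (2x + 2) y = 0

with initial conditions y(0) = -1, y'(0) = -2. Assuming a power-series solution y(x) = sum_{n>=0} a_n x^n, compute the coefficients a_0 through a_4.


Ansatz: y(x) = sum_{n>=0} a_n x^n, so y'(x) = sum_{n>=1} n a_n x^(n-1) and y''(x) = sum_{n>=2} n(n-1) a_n x^(n-2).
Substitute into P(x) y'' + Q(x) y' + R(x) y = 0 with P(x) = 1, Q(x) = -2x, R(x) = 2x + 2, and match powers of x.
Initial conditions: a_0 = -1, a_1 = -2.
Setting the coefficient of each power of x to zero and solving order by order (substituting the coefficients already found):
  x^0: 2 a_2 + 2 a_0 = 0  ->  2 a_2 = -2 a_0 = 2  ->  a_2 = 1
  x^1: 6 a_3 + 2 a_0 = 0  ->  6 a_3 = -2 a_0 = 2  ->  a_3 = 1/3
  x^2: 12 a_4 - 2 a_2 + 2 a_1 = 0  ->  12 a_4 = 2 a_2 - 2 a_1 = 6  ->  a_4 = 1/2
Truncated series: y(x) = -1 - 2 x + x^2 + (1/3) x^3 + (1/2) x^4 + O(x^5).

a_0 = -1; a_1 = -2; a_2 = 1; a_3 = 1/3; a_4 = 1/2


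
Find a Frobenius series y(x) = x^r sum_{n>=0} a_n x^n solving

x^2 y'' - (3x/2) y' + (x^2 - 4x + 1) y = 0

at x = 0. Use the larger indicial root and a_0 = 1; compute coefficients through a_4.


Write in Frobenius form y'' + (p(x)/x) y' + (q(x)/x^2) y = 0:
  p(x) = -3/2,  q(x) = x^2 - 4x + 1.
Indicial equation: r(r-1) + (-3/2) r + (1) = 0 -> roots r_1 = 2, r_2 = 1/2.
Take r = r_1 = 2. Let y(x) = x^r sum_{n>=0} a_n x^n with a_0 = 1.
Substitute y = x^r sum a_n x^n and match x^{r+n}. The recurrence is
  D(n) a_n - 4 a_{n-1} + 1 a_{n-2} = 0,  where D(n) = (r+n)(r+n-1) + (-3/2)(r+n) + (1).
  a_n = [4 a_{n-1} - 1 a_{n-2}] / D(n).
Since the indicial polynomial factors as (r - r_1)(r - r_2), D(n) = (r_1 + n - r_1)(r_1 + n - r_2) = n(n + 3/2).
Evaluating step by step (a_0 = 1):
  n = 1: D(1) = 1(1 + 3/2) = 5/2; numerator = 4(1) = 4; a_1 = (4)/(5/2) = 8/5
  n = 2: D(2) = 2(2 + 3/2) = 7; numerator = 4(8/5) - 1(1) = 27/5; a_2 = (27/5)/(7) = 27/35
  n = 3: D(3) = 3(3 + 3/2) = 27/2; numerator = 4(27/35) - 1(8/5) = 52/35; a_3 = (52/35)/(27/2) = 104/945
  n = 4: D(4) = 4(4 + 3/2) = 22; numerator = 4(104/945) - 1(27/35) = -313/945; a_4 = (-313/945)/(22) = -313/20790

r = 2; a_0 = 1; a_1 = 8/5; a_2 = 27/35; a_3 = 104/945; a_4 = -313/20790


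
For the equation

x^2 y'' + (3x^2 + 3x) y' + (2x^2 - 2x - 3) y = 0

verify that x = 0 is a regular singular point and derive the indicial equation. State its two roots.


Divide by x^2 to reach normal form y'' + P_1(x) y' + P_2(x) y = 0 with P_1(x) = 3 + 3/x and P_2(x) = 2 - 2/x - 3/x^2.
x = 0 is a singular point because the y'-coefficient 3 + 3/x has a pole at x = 0 and the y-coefficient 2 - 2/x - 3/x^2 has a pole at x = 0.
It is a regular singular point because x P_1(x) = p(x) = 3x + 3 and x^2 P_2(x) = q(x) = 2x^2 - 2x - 3 are polynomials, hence analytic at x = 0.
p(0) = 3,  q(0) = -3.
Indicial equation: r(r-1) + p(0) r + q(0) = 0, i.e. r^2 + (p(0) - 1) r + q(0) = 0, i.e. r^2 + 2 r - 3 = 0.
Discriminant: (2)^2 - 4(-3) = 16, so r = (-2 ± 4)/2.
Solving: r_1 = 1, r_2 = -3.

indicial: r^2 + 2 r - 3 = 0; roots r_1 = 1, r_2 = -3


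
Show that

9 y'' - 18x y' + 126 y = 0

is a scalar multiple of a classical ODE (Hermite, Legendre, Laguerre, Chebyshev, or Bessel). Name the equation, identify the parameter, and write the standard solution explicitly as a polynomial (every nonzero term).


All three coefficients share the factor 9; dividing through by 9 gives  y'' - 2x y' + 14 y = 0.
This matches the Hermite equation y'' - 2x y' + 2n y = 0 with 2n = 14, so n = 7; the polynomial solution is H_7(x).
With y = sum_k a_k x^k, matching x^k gives (k+2)(k+1) a_{k+2} = 2(k - n) a_k = 2(k - 7) a_k. The right side vanishes at k = 7, so the series with the parity of 7 terminates at degree 7.
Standard normalization: leading coefficient of H_n is 2^n, so a_7 = 2^7 = 128. Work downward with a_k = (k+1)(k+2) a_{k+2} / (2(k - n)):
  a_5 = (6)(7)(128) / (2(5 - 7)) = 5376/(-4) = -1344
  a_3 = (4)(5)(-1344) / (2(3 - 7)) = -26880/(-8) = 3360
  a_1 = (2)(3)(3360) / (2(1 - 7)) = 20160/(-12) = -1680
Hence H_7(x) = 128 x^7 - 1344 x^5 + 3360 x^3 - 1680 x.

H_7(x); series = 128 x^7 - 1344 x^5 + 3360 x^3 - 1680 x


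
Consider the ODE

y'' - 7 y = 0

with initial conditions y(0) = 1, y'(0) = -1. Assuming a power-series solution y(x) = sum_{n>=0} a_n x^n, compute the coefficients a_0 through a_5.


Ansatz: y(x) = sum_{n>=0} a_n x^n, so y'(x) = sum_{n>=1} n a_n x^(n-1) and y''(x) = sum_{n>=2} n(n-1) a_n x^(n-2).
Substitute into P(x) y'' + Q(x) y' + R(x) y = 0 with P(x) = 1, Q(x) = 0, R(x) = -7, and match powers of x.
Initial conditions: a_0 = 1, a_1 = -1.
Setting the coefficient of each power of x to zero and solving order by order (substituting the coefficients already found):
  x^0: 2 a_2 - 7 a_0 = 0  ->  2 a_2 = 7 a_0 = 7  ->  a_2 = 7/2
  x^1: 6 a_3 - 7 a_1 = 0  ->  6 a_3 = 7 a_1 = -7  ->  a_3 = -7/6
  x^2: 12 a_4 - 7 a_2 = 0  ->  12 a_4 = 7 a_2 = 49/2  ->  a_4 = 49/24
  x^3: 20 a_5 - 7 a_3 = 0  ->  20 a_5 = 7 a_3 = -49/6  ->  a_5 = -49/120
Truncated series: y(x) = 1 - x + (7/2) x^2 - (7/6) x^3 + (49/24) x^4 - (49/120) x^5 + O(x^6).

a_0 = 1; a_1 = -1; a_2 = 7/2; a_3 = -7/6; a_4 = 49/24; a_5 = -49/120


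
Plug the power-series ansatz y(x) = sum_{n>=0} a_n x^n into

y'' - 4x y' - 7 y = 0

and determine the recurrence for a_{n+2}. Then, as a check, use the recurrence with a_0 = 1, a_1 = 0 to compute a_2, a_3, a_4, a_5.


Substitute y = sum_n a_n x^n.
y''(x) has coefficient (n+2)(n+1) a_{n+2} at x^n;
-4 x y'(x) has coefficient -4 n a_n at x^n (shift);
-7 y(x) has coefficient -7 a_n at x^n.
Matching x^n: (n+2)(n+1) a_{n+2} + (-4n - 7) a_n = 0.
Thus a_{n+2} = (4n + 7) / ((n+1)(n+2)) * a_n.

Check with a_0 = 1, a_1 = 0 (apply the recurrence for n = 0, 1, 2, 3): a_0 = 1, a_1 = 0, a_2 = 7/2, a_3 = 0, a_4 = 35/8, a_5 = 0.

a_(n+2) = (4n + 7) / ((n+1)(n+2)) * a_n; check: a_0 = 1, a_1 = 0, a_2 = 7/2, a_3 = 0, a_4 = 35/8, a_5 = 0


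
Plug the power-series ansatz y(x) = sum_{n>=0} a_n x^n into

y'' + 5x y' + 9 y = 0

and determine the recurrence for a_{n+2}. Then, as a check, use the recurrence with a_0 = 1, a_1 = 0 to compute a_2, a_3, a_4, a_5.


Substitute y = sum_n a_n x^n.
y''(x) has coefficient (n+2)(n+1) a_{n+2} at x^n;
5 x y'(x) has coefficient 5 n a_n at x^n (shift);
9 y(x) has coefficient 9 a_n at x^n.
Matching x^n: (n+2)(n+1) a_{n+2} + (5n + 9) a_n = 0.
Thus a_{n+2} = (-5n - 9) / ((n+1)(n+2)) * a_n.

Check with a_0 = 1, a_1 = 0 (apply the recurrence for n = 0, 1, 2, 3): a_0 = 1, a_1 = 0, a_2 = -9/2, a_3 = 0, a_4 = 57/8, a_5 = 0.

a_(n+2) = (-5n - 9) / ((n+1)(n+2)) * a_n; check: a_0 = 1, a_1 = 0, a_2 = -9/2, a_3 = 0, a_4 = 57/8, a_5 = 0


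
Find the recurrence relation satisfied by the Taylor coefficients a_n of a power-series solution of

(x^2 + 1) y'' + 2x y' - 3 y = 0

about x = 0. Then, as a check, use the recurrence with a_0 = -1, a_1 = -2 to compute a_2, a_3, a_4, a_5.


Substitute y = sum_n a_n x^n.
(1 + 1 x^2) y'' contributes (n+2)(n+1) a_{n+2} + n(n-1) a_n at x^n.
2 x y'(x) contributes 2 n a_n at x^n.
-3 y(x) contributes -3 a_n at x^n.
Matching x^n: (n+2)(n+1) a_{n+2} + (n(n-1) + 2 n - 3) a_n = 0.
Thus a_{n+2} = (-n(n-1) - 2 n + 3) / ((n+1)(n+2)) * a_n.

Check with a_0 = -1, a_1 = -2 (apply the recurrence for n = 0, 1, 2, 3): a_0 = -1, a_1 = -2, a_2 = -3/2, a_3 = -1/3, a_4 = 3/8, a_5 = 3/20.

a_(n+2) = (-n(n-1) - 2 n + 3) / ((n+1)(n+2)) * a_n; check: a_0 = -1, a_1 = -2, a_2 = -3/2, a_3 = -1/3, a_4 = 3/8, a_5 = 3/20


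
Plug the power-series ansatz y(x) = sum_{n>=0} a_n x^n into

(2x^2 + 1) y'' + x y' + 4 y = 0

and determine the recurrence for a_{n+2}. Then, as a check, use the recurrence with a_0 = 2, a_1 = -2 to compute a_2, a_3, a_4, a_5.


Substitute y = sum_n a_n x^n.
(1 + 2 x^2) y'' contributes (n+2)(n+1) a_{n+2} + 2 n(n-1) a_n at x^n.
x y'(x) contributes n a_n at x^n.
4 y(x) contributes 4 a_n at x^n.
Matching x^n: (n+2)(n+1) a_{n+2} + (2 n(n-1) + n + 4) a_n = 0.
Thus a_{n+2} = (-2 n(n-1) - n - 4) / ((n+1)(n+2)) * a_n.

Check with a_0 = 2, a_1 = -2 (apply the recurrence for n = 0, 1, 2, 3): a_0 = 2, a_1 = -2, a_2 = -4, a_3 = 5/3, a_4 = 10/3, a_5 = -19/12.

a_(n+2) = (-2 n(n-1) - n - 4) / ((n+1)(n+2)) * a_n; check: a_0 = 2, a_1 = -2, a_2 = -4, a_3 = 5/3, a_4 = 10/3, a_5 = -19/12


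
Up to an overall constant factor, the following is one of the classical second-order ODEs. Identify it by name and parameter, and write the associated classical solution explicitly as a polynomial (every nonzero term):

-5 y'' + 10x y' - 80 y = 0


All three coefficients share the factor -5; dividing through by -5 gives  y'' - 2x y' + 16 y = 0.
This matches the Hermite equation y'' - 2x y' + 2n y = 0 with 2n = 16, so n = 8; the polynomial solution is H_8(x).
With y = sum_k a_k x^k, matching x^k gives (k+2)(k+1) a_{k+2} = 2(k - n) a_k = 2(k - 8) a_k. The right side vanishes at k = 8, so the series with the parity of 8 terminates at degree 8.
Standard normalization: leading coefficient of H_n is 2^n, so a_8 = 2^8 = 256. Work downward with a_k = (k+1)(k+2) a_{k+2} / (2(k - n)):
  a_6 = (7)(8)(256) / (2(6 - 8)) = 14336/(-4) = -3584
  a_4 = (5)(6)(-3584) / (2(4 - 8)) = -107520/(-8) = 13440
  a_2 = (3)(4)(13440) / (2(2 - 8)) = 161280/(-12) = -13440
  a_0 = (1)(2)(-13440) / (2(0 - 8)) = -26880/(-16) = 1680
Hence H_8(x) = 256 x^8 - 3584 x^6 + 13440 x^4 - 13440 x^2 + 1680.

H_8(x); series = 256 x^8 - 3584 x^6 + 13440 x^4 - 13440 x^2 + 1680


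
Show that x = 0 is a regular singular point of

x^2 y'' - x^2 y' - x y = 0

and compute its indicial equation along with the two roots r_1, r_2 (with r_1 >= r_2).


Divide by x^2 to reach normal form y'' + P_1(x) y' + P_2(x) y = 0 with P_1(x) = -1 and P_2(x) = -1/x.
x = 0 is a singular point because the y-coefficient -1/x has a pole at x = 0.
It is a regular singular point because x P_1(x) = p(x) = -x and x^2 P_2(x) = q(x) = -x are polynomials, hence analytic at x = 0.
p(0) = 0,  q(0) = 0.
Indicial equation: r(r-1) + p(0) r + q(0) = 0, i.e. r^2 + (p(0) - 1) r + q(0) = 0, i.e. r^2 - 1 r = 0.
Discriminant: (-1)^2 - 4(0) = 1, so r = (1 ± 1)/2.
Solving: r_1 = 1, r_2 = 0.

indicial: r^2 - 1 r = 0; roots r_1 = 1, r_2 = 0


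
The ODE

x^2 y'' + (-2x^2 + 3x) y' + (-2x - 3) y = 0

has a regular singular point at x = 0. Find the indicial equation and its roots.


Divide by x^2 to reach normal form y'' + P_1(x) y' + P_2(x) y = 0 with P_1(x) = -2 + 3/x and P_2(x) = -2/x - 3/x^2.
x = 0 is a singular point because the y'-coefficient -2 + 3/x has a pole at x = 0 and the y-coefficient -2/x - 3/x^2 has a pole at x = 0.
It is a regular singular point because x P_1(x) = p(x) = 3 - 2x and x^2 P_2(x) = q(x) = -2x - 3 are polynomials, hence analytic at x = 0.
p(0) = 3,  q(0) = -3.
Indicial equation: r(r-1) + p(0) r + q(0) = 0, i.e. r^2 + (p(0) - 1) r + q(0) = 0, i.e. r^2 + 2 r - 3 = 0.
Discriminant: (2)^2 - 4(-3) = 16, so r = (-2 ± 4)/2.
Solving: r_1 = 1, r_2 = -3.

indicial: r^2 + 2 r - 3 = 0; roots r_1 = 1, r_2 = -3


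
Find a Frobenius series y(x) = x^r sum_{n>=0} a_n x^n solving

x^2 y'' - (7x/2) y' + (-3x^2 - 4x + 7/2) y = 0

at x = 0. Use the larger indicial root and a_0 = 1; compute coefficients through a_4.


Write in Frobenius form y'' + (p(x)/x) y' + (q(x)/x^2) y = 0:
  p(x) = -7/2,  q(x) = -3x^2 - 4x + 7/2.
Indicial equation: r(r-1) + (-7/2) r + (7/2) = 0 -> roots r_1 = 7/2, r_2 = 1.
Take r = r_1 = 7/2. Let y(x) = x^r sum_{n>=0} a_n x^n with a_0 = 1.
Substitute y = x^r sum a_n x^n and match x^{r+n}. The recurrence is
  D(n) a_n - 4 a_{n-1} - 3 a_{n-2} = 0,  where D(n) = (r+n)(r+n-1) + (-7/2)(r+n) + (7/2).
  a_n = [4 a_{n-1} + 3 a_{n-2}] / D(n).
Since the indicial polynomial factors as (r - r_1)(r - r_2), D(n) = (r_1 + n - r_1)(r_1 + n - r_2) = n(n + 5/2).
Evaluating step by step (a_0 = 1):
  n = 1: D(1) = 1(1 + 5/2) = 7/2; numerator = 4(1) = 4; a_1 = (4)/(7/2) = 8/7
  n = 2: D(2) = 2(2 + 5/2) = 9; numerator = 4(8/7) + 3(1) = 53/7; a_2 = (53/7)/(9) = 53/63
  n = 3: D(3) = 3(3 + 5/2) = 33/2; numerator = 4(53/63) + 3(8/7) = 428/63; a_3 = (428/63)/(33/2) = 856/2079
  n = 4: D(4) = 4(4 + 5/2) = 26; numerator = 4(856/2079) + 3(53/63) = 8671/2079; a_4 = (8671/2079)/(26) = 667/4158

r = 7/2; a_0 = 1; a_1 = 8/7; a_2 = 53/63; a_3 = 856/2079; a_4 = 667/4158


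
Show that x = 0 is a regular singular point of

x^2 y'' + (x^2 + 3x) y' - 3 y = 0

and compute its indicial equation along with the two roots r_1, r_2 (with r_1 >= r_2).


Divide by x^2 to reach normal form y'' + P_1(x) y' + P_2(x) y = 0 with P_1(x) = 1 + 3/x and P_2(x) = -3/x^2.
x = 0 is a singular point because the y'-coefficient 1 + 3/x has a pole at x = 0 and the y-coefficient -3/x^2 has a pole at x = 0.
It is a regular singular point because x P_1(x) = p(x) = x + 3 and x^2 P_2(x) = q(x) = -3 are polynomials, hence analytic at x = 0.
p(0) = 3,  q(0) = -3.
Indicial equation: r(r-1) + p(0) r + q(0) = 0, i.e. r^2 + (p(0) - 1) r + q(0) = 0, i.e. r^2 + 2 r - 3 = 0.
Discriminant: (2)^2 - 4(-3) = 16, so r = (-2 ± 4)/2.
Solving: r_1 = 1, r_2 = -3.

indicial: r^2 + 2 r - 3 = 0; roots r_1 = 1, r_2 = -3


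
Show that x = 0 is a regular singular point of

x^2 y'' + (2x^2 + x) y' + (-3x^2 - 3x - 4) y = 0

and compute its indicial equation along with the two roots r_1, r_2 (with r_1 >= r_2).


Divide by x^2 to reach normal form y'' + P_1(x) y' + P_2(x) y = 0 with P_1(x) = 2 + 1/x and P_2(x) = -3 - 3/x - 4/x^2.
x = 0 is a singular point because the y'-coefficient 2 + 1/x has a pole at x = 0 and the y-coefficient -3 - 3/x - 4/x^2 has a pole at x = 0.
It is a regular singular point because x P_1(x) = p(x) = 2x + 1 and x^2 P_2(x) = q(x) = -3x^2 - 3x - 4 are polynomials, hence analytic at x = 0.
p(0) = 1,  q(0) = -4.
Indicial equation: r(r-1) + p(0) r + q(0) = 0, i.e. r^2 + (p(0) - 1) r + q(0) = 0, i.e. r^2 - 4 = 0.
Discriminant: (0)^2 - 4(-4) = 16, so r = (0 ± 4)/2.
Solving: r_1 = 2, r_2 = -2.

indicial: r^2 - 4 = 0; roots r_1 = 2, r_2 = -2


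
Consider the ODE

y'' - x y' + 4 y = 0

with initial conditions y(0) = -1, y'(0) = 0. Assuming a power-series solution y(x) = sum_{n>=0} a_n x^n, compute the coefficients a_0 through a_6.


Ansatz: y(x) = sum_{n>=0} a_n x^n, so y'(x) = sum_{n>=1} n a_n x^(n-1) and y''(x) = sum_{n>=2} n(n-1) a_n x^(n-2).
Substitute into P(x) y'' + Q(x) y' + R(x) y = 0 with P(x) = 1, Q(x) = -x, R(x) = 4, and match powers of x.
Initial conditions: a_0 = -1, a_1 = 0.
Setting the coefficient of each power of x to zero and solving order by order (substituting the coefficients already found):
  x^0: 2 a_2 + 4 a_0 = 0  ->  2 a_2 = -4 a_0 = 4  ->  a_2 = 2
  x^1: 6 a_3 + 3 a_1 = 0  ->  6 a_3 = -3 a_1 = 0  ->  a_3 = 0
  x^2: 12 a_4 + 2 a_2 = 0  ->  12 a_4 = -2 a_2 = -4  ->  a_4 = -1/3
  x^3: 20 a_5 + a_3 = 0  ->  20 a_5 = -a_3 = 0  ->  a_5 = 0
  x^4: 30 a_6 = 0  ->  a_6 = 0
Truncated series: y(x) = -1 + 2 x^2 - (1/3) x^4 + O(x^7).

a_0 = -1; a_1 = 0; a_2 = 2; a_3 = 0; a_4 = -1/3; a_5 = 0; a_6 = 0


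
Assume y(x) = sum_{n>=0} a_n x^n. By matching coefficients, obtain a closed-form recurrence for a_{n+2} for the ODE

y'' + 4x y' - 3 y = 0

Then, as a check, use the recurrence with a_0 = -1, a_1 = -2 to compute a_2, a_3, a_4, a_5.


Substitute y = sum_n a_n x^n.
y''(x) has coefficient (n+2)(n+1) a_{n+2} at x^n;
4 x y'(x) has coefficient 4 n a_n at x^n (shift);
-3 y(x) has coefficient -3 a_n at x^n.
Matching x^n: (n+2)(n+1) a_{n+2} + (4n - 3) a_n = 0.
Thus a_{n+2} = (-4n + 3) / ((n+1)(n+2)) * a_n.

Check with a_0 = -1, a_1 = -2 (apply the recurrence for n = 0, 1, 2, 3): a_0 = -1, a_1 = -2, a_2 = -3/2, a_3 = 1/3, a_4 = 5/8, a_5 = -3/20.

a_(n+2) = (-4n + 3) / ((n+1)(n+2)) * a_n; check: a_0 = -1, a_1 = -2, a_2 = -3/2, a_3 = 1/3, a_4 = 5/8, a_5 = -3/20


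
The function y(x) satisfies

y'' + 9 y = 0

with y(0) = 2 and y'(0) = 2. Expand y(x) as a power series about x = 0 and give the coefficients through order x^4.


Ansatz: y(x) = sum_{n>=0} a_n x^n, so y'(x) = sum_{n>=1} n a_n x^(n-1) and y''(x) = sum_{n>=2} n(n-1) a_n x^(n-2).
Substitute into P(x) y'' + Q(x) y' + R(x) y = 0 with P(x) = 1, Q(x) = 0, R(x) = 9, and match powers of x.
Initial conditions: a_0 = 2, a_1 = 2.
Setting the coefficient of each power of x to zero and solving order by order (substituting the coefficients already found):
  x^0: 2 a_2 + 9 a_0 = 0  ->  2 a_2 = -9 a_0 = -18  ->  a_2 = -9
  x^1: 6 a_3 + 9 a_1 = 0  ->  6 a_3 = -9 a_1 = -18  ->  a_3 = -3
  x^2: 12 a_4 + 9 a_2 = 0  ->  12 a_4 = -9 a_2 = 81  ->  a_4 = 27/4
Truncated series: y(x) = 2 + 2 x - 9 x^2 - 3 x^3 + (27/4) x^4 + O(x^5).

a_0 = 2; a_1 = 2; a_2 = -9; a_3 = -3; a_4 = 27/4


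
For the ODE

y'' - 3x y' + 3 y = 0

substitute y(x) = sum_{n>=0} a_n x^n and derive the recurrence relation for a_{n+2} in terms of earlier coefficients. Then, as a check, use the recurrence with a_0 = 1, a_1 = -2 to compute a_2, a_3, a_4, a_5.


Substitute y = sum_n a_n x^n.
y''(x) has coefficient (n+2)(n+1) a_{n+2} at x^n;
-3 x y'(x) has coefficient -3 n a_n at x^n (shift);
3 y(x) has coefficient 3 a_n at x^n.
Matching x^n: (n+2)(n+1) a_{n+2} + (-3n + 3) a_n = 0.
Thus a_{n+2} = (3n - 3) / ((n+1)(n+2)) * a_n.

Check with a_0 = 1, a_1 = -2 (apply the recurrence for n = 0, 1, 2, 3): a_0 = 1, a_1 = -2, a_2 = -3/2, a_3 = 0, a_4 = -3/8, a_5 = 0.

a_(n+2) = (3n - 3) / ((n+1)(n+2)) * a_n; check: a_0 = 1, a_1 = -2, a_2 = -3/2, a_3 = 0, a_4 = -3/8, a_5 = 0


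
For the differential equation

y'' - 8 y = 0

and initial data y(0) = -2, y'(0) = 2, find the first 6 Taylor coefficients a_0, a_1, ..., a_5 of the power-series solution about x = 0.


Ansatz: y(x) = sum_{n>=0} a_n x^n, so y'(x) = sum_{n>=1} n a_n x^(n-1) and y''(x) = sum_{n>=2} n(n-1) a_n x^(n-2).
Substitute into P(x) y'' + Q(x) y' + R(x) y = 0 with P(x) = 1, Q(x) = 0, R(x) = -8, and match powers of x.
Initial conditions: a_0 = -2, a_1 = 2.
Setting the coefficient of each power of x to zero and solving order by order (substituting the coefficients already found):
  x^0: 2 a_2 - 8 a_0 = 0  ->  2 a_2 = 8 a_0 = -16  ->  a_2 = -8
  x^1: 6 a_3 - 8 a_1 = 0  ->  6 a_3 = 8 a_1 = 16  ->  a_3 = 8/3
  x^2: 12 a_4 - 8 a_2 = 0  ->  12 a_4 = 8 a_2 = -64  ->  a_4 = -16/3
  x^3: 20 a_5 - 8 a_3 = 0  ->  20 a_5 = 8 a_3 = 64/3  ->  a_5 = 16/15
Truncated series: y(x) = -2 + 2 x - 8 x^2 + (8/3) x^3 - (16/3) x^4 + (16/15) x^5 + O(x^6).

a_0 = -2; a_1 = 2; a_2 = -8; a_3 = 8/3; a_4 = -16/3; a_5 = 16/15


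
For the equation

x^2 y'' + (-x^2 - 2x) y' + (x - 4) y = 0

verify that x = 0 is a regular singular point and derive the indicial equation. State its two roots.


Divide by x^2 to reach normal form y'' + P_1(x) y' + P_2(x) y = 0 with P_1(x) = -1 - 2/x and P_2(x) = 1/x - 4/x^2.
x = 0 is a singular point because the y'-coefficient -1 - 2/x has a pole at x = 0 and the y-coefficient 1/x - 4/x^2 has a pole at x = 0.
It is a regular singular point because x P_1(x) = p(x) = -x - 2 and x^2 P_2(x) = q(x) = x - 4 are polynomials, hence analytic at x = 0.
p(0) = -2,  q(0) = -4.
Indicial equation: r(r-1) + p(0) r + q(0) = 0, i.e. r^2 + (p(0) - 1) r + q(0) = 0, i.e. r^2 - 3 r - 4 = 0.
Discriminant: (-3)^2 - 4(-4) = 25, so r = (3 ± 5)/2.
Solving: r_1 = 4, r_2 = -1.

indicial: r^2 - 3 r - 4 = 0; roots r_1 = 4, r_2 = -1


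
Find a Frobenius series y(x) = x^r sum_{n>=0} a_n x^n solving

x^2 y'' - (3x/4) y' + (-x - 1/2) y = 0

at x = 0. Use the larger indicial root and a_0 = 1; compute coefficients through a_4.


Write in Frobenius form y'' + (p(x)/x) y' + (q(x)/x^2) y = 0:
  p(x) = -3/4,  q(x) = -x - 1/2.
Indicial equation: r(r-1) + (-3/4) r + (-1/2) = 0 -> roots r_1 = 2, r_2 = -1/4.
Take r = r_1 = 2. Let y(x) = x^r sum_{n>=0} a_n x^n with a_0 = 1.
Substitute y = x^r sum a_n x^n and match x^{r+n}. The recurrence is
  D(n) a_n - 1 a_{n-1} = 0,  where D(n) = (r+n)(r+n-1) + (-3/4)(r+n) + (-1/2).
  a_n = 1 / D(n) * a_{n-1}.
Since the indicial polynomial factors as (r - r_1)(r - r_2), D(n) = (r_1 + n - r_1)(r_1 + n - r_2) = n(n + 9/4).
Evaluating step by step (a_0 = 1):
  n = 1: D(1) = 1(1 + 9/4) = 13/4; numerator = 1(1) = 1; a_1 = (1)/(13/4) = 4/13
  n = 2: D(2) = 2(2 + 9/4) = 17/2; numerator = 1(4/13) = 4/13; a_2 = (4/13)/(17/2) = 8/221
  n = 3: D(3) = 3(3 + 9/4) = 63/4; numerator = 1(8/221) = 8/221; a_3 = (8/221)/(63/4) = 32/13923
  n = 4: D(4) = 4(4 + 9/4) = 25; numerator = 1(32/13923) = 32/13923; a_4 = (32/13923)/(25) = 32/348075

r = 2; a_0 = 1; a_1 = 4/13; a_2 = 8/221; a_3 = 32/13923; a_4 = 32/348075


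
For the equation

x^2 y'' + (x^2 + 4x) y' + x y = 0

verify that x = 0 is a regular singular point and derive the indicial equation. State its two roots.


Divide by x^2 to reach normal form y'' + P_1(x) y' + P_2(x) y = 0 with P_1(x) = 1 + 4/x and P_2(x) = 1/x.
x = 0 is a singular point because the y'-coefficient 1 + 4/x has a pole at x = 0 and the y-coefficient 1/x has a pole at x = 0.
It is a regular singular point because x P_1(x) = p(x) = x + 4 and x^2 P_2(x) = q(x) = x are polynomials, hence analytic at x = 0.
p(0) = 4,  q(0) = 0.
Indicial equation: r(r-1) + p(0) r + q(0) = 0, i.e. r^2 + (p(0) - 1) r + q(0) = 0, i.e. r^2 + 3 r = 0.
Discriminant: (3)^2 - 4(0) = 9, so r = (-3 ± 3)/2.
Solving: r_1 = 0, r_2 = -3.

indicial: r^2 + 3 r = 0; roots r_1 = 0, r_2 = -3


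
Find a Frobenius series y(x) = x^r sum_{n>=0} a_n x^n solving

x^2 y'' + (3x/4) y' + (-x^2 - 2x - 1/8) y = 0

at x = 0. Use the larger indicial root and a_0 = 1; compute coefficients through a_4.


Write in Frobenius form y'' + (p(x)/x) y' + (q(x)/x^2) y = 0:
  p(x) = 3/4,  q(x) = -x^2 - 2x - 1/8.
Indicial equation: r(r-1) + (3/4) r + (-1/8) = 0 -> roots r_1 = 1/2, r_2 = -1/4.
Take r = r_1 = 1/2. Let y(x) = x^r sum_{n>=0} a_n x^n with a_0 = 1.
Substitute y = x^r sum a_n x^n and match x^{r+n}. The recurrence is
  D(n) a_n - 2 a_{n-1} - 1 a_{n-2} = 0,  where D(n) = (r+n)(r+n-1) + (3/4)(r+n) + (-1/8).
  a_n = [2 a_{n-1} + 1 a_{n-2}] / D(n).
Since the indicial polynomial factors as (r - r_1)(r - r_2), D(n) = (r_1 + n - r_1)(r_1 + n - r_2) = n(n + 3/4).
Evaluating step by step (a_0 = 1):
  n = 1: D(1) = 1(1 + 3/4) = 7/4; numerator = 2(1) = 2; a_1 = (2)/(7/4) = 8/7
  n = 2: D(2) = 2(2 + 3/4) = 11/2; numerator = 2(8/7) + 1(1) = 23/7; a_2 = (23/7)/(11/2) = 46/77
  n = 3: D(3) = 3(3 + 3/4) = 45/4; numerator = 2(46/77) + 1(8/7) = 180/77; a_3 = (180/77)/(45/4) = 16/77
  n = 4: D(4) = 4(4 + 3/4) = 19; numerator = 2(16/77) + 1(46/77) = 78/77; a_4 = (78/77)/(19) = 78/1463

r = 1/2; a_0 = 1; a_1 = 8/7; a_2 = 46/77; a_3 = 16/77; a_4 = 78/1463


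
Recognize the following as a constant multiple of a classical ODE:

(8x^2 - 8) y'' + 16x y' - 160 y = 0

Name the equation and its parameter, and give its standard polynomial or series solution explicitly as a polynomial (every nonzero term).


All three coefficients share the factor -8; dividing through by -8 gives  (1 - x^2) y'' - 2x y' + 20 y = 0.
This matches the Legendre equation (1 - x^2) y'' - 2x y' + n(n+1) y = 0 (note the -2x y' term) with n(n+1) = 20, so n = 4; the polynomial solution is P_4(x).
With y = sum_k a_k x^k, matching x^k gives (k+2)(k+1) a_{k+2} = [k(k+1) - n(n+1)] a_k = (k - 4)(k + 5) a_k. The right side vanishes at k = 4, so the series with the parity of 4 terminates at degree 4.
Standard normalization (P_n(1) = 1): leading coefficient (2n)!/(2^n (n!)^2) = 40320/(16*576) = 35/8, so a_4 = 35/8. Work downward with a_k = (k+1)(k+2) a_{k+2} / ((k - 4)(k + 5)):
  a_2 = (3)(4)(35/8) / ((2 - 4)(2 + 5)) = (105/2)/(-14) = -15/4
  a_0 = (1)(2)(-15/4) / ((0 - 4)(0 + 5)) = (-15/2)/(-20) = 3/8
Hence P_4(x) = 35 x^4/8 - 15 x^2/4 + 3/8.

P_4(x); series = 35 x^4/8 - 15 x^2/4 + 3/8


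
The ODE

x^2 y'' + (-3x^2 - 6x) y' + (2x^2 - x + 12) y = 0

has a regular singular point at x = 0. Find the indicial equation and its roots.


Divide by x^2 to reach normal form y'' + P_1(x) y' + P_2(x) y = 0 with P_1(x) = -3 - 6/x and P_2(x) = 2 - 1/x + 12/x^2.
x = 0 is a singular point because the y'-coefficient -3 - 6/x has a pole at x = 0 and the y-coefficient 2 - 1/x + 12/x^2 has a pole at x = 0.
It is a regular singular point because x P_1(x) = p(x) = -3x - 6 and x^2 P_2(x) = q(x) = 2x^2 - x + 12 are polynomials, hence analytic at x = 0.
p(0) = -6,  q(0) = 12.
Indicial equation: r(r-1) + p(0) r + q(0) = 0, i.e. r^2 + (p(0) - 1) r + q(0) = 0, i.e. r^2 - 7 r + 12 = 0.
Discriminant: (-7)^2 - 4(12) = 1, so r = (7 ± 1)/2.
Solving: r_1 = 4, r_2 = 3.

indicial: r^2 - 7 r + 12 = 0; roots r_1 = 4, r_2 = 3


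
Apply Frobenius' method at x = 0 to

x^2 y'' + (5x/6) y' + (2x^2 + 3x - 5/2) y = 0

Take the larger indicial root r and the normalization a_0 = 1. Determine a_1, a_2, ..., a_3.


Write in Frobenius form y'' + (p(x)/x) y' + (q(x)/x^2) y = 0:
  p(x) = 5/6,  q(x) = 2x^2 + 3x - 5/2.
Indicial equation: r(r-1) + (5/6) r + (-5/2) = 0 -> roots r_1 = 5/3, r_2 = -3/2.
Take r = r_1 = 5/3. Let y(x) = x^r sum_{n>=0} a_n x^n with a_0 = 1.
Substitute y = x^r sum a_n x^n and match x^{r+n}. The recurrence is
  D(n) a_n + 3 a_{n-1} + 2 a_{n-2} = 0,  where D(n) = (r+n)(r+n-1) + (5/6)(r+n) + (-5/2).
  a_n = [-3 a_{n-1} - 2 a_{n-2}] / D(n).
Since the indicial polynomial factors as (r - r_1)(r - r_2), D(n) = (r_1 + n - r_1)(r_1 + n - r_2) = n(n + 19/6).
Evaluating step by step (a_0 = 1):
  n = 1: D(1) = 1(1 + 19/6) = 25/6; numerator = -3(1) = -3; a_1 = (-3)/(25/6) = -18/25
  n = 2: D(2) = 2(2 + 19/6) = 31/3; numerator = -3(-18/25) - 2(1) = 4/25; a_2 = (4/25)/(31/3) = 12/775
  n = 3: D(3) = 3(3 + 19/6) = 37/2; numerator = -3(12/775) - 2(-18/25) = 216/155; a_3 = (216/155)/(37/2) = 432/5735

r = 5/3; a_0 = 1; a_1 = -18/25; a_2 = 12/775; a_3 = 432/5735
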